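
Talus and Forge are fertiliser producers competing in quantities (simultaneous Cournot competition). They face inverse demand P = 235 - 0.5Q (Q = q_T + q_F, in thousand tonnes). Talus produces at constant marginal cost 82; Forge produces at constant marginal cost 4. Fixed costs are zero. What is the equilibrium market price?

Talus's profit: π_T = (235 - 0.5Q)q_T - (82q_T). Setting ∂π_T/∂q_T = 0: 153 - q_T - (1/2)(q_F) = 0.
Forge's first-order condition: 231 - q_F - (1/2)(q_T) = 0.
Best responses: q_T = (153 - (1/2)q_F), q_F = (231 - (1/2)q_T).
Solving the pair: q_T = 50, q_F = 206.
Total output Q = 256, so price P = 235 - (1/2)·256 = 107.

107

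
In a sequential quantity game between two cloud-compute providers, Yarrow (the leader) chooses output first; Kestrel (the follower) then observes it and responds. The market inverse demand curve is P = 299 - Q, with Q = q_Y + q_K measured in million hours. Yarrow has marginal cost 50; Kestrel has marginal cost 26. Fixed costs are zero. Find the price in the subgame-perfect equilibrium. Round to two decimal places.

106.25

The follower Kestrel best-responds to any q_Y: π_K = (299 - Q)q_K - 26q_K.
Follower FOC: 273 - q_Y - 2q_K = 0, so q_K(q_Y) = (273 - q_Y)/2.
The leader anticipates this reaction. Substituting into P = 299 - Q gives P = 325/2 - (1/2)q_Y, so π_Y = (325/2 - (1/2)q_Y)q_Y - 50q_Y.
Maximising: ∂π_Y/∂q_Y = 225/2 - q_Y = 0, giving q_Y = 225/2.
Then q_K = (273 - 225/2)/2 = 321/4.
Total output Q = 771/4, so price P = 299 - 771/4 = 425/4.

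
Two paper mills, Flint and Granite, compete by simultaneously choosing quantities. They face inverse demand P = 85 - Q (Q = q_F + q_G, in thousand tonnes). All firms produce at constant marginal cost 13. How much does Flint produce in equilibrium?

24

Each firm earns π_i = (85 - Q)q_i - 13q_i.
First-order condition (treating rivals' output as given): 72 - 2q_i - q_j = 0.
With identical firms every q_j equals q_i, so q_j = q_i and 72 = 3q_i, giving q_i = 24.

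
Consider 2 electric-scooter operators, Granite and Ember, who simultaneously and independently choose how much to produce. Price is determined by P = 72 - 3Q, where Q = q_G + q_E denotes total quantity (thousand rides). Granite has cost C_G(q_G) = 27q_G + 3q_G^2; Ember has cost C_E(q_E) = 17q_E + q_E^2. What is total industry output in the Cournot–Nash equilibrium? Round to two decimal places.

Granite's profit: π_G = (72 - 3Q)q_G - (27q_G + 3q_G²). Setting ∂π_G/∂q_G = 0: 45 - 12q_G - 3(q_E) = 0.
Ember's first-order condition: 55 - 8q_E - 3(q_G) = 0.
Rearranging gives the reaction functions q_G = (45 - 3q_E)/12 and q_E = (55 - 3q_G)/8.
Solving the pair: q_G = 65/29, q_E = 175/29.
Total output Q = 65/29 + 175/29 = 240/29.

8.28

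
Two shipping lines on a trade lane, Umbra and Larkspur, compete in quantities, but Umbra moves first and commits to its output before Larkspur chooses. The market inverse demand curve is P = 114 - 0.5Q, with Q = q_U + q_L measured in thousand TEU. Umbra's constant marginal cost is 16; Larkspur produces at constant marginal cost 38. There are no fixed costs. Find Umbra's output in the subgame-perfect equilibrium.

120

The follower Larkspur best-responds to any q_U: π_L = (114 - 0.5Q)q_L - 38q_L.
Follower FOC: 76 - (1/2)q_U - q_L = 0, so q_L(q_U) = (76 - (1/2)q_U).
Umbra substitutes q_L(q_U) into its own profit: π_U = q_U(114 - (1/2)q_U - (76 - (1/2)q_U)/2) - 16q_U = (76 - (1/4)q_U)q_U - 16q_U.
Maximising: ∂π_U/∂q_U = 60 - (1/2)q_U = 0, giving q_U = 120.
Then q_L = (76 - (1/2)·120) = 16.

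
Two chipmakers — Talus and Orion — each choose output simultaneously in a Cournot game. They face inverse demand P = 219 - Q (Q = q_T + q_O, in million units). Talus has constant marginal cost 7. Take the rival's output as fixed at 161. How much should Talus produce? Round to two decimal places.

With the rival's output fixed at 161, Talus's profit is π_T = (219 - 161 - q_T)q_T - (7q_T) = (58 - q_T)q_T - (7q_T).
∂π_T/∂q_T = 51 - 2q_T = 0, so q_T = 51/2.

25.50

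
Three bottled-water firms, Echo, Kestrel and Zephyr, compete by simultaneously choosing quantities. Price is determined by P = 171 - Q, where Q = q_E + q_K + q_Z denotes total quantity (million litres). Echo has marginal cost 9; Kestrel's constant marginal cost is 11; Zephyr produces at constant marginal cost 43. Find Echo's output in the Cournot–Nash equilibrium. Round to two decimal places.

49.50

Echo's profit: π_E = (171 - Q)q_E - (9q_E). Setting ∂π_E/∂q_E = 0: 162 - 2q_E - (q_K + q_Z) = 0.
Kestrel's first-order condition: 160 - 2q_K - (q_E + q_Z) = 0.
Zephyr's profit: π_Z = (171 - Q)q_Z - (43q_Z). Setting ∂π_Z/∂q_Z = 0: 128 - 2q_Z - (q_E + q_K) = 0.
Summing all 3 equations gives 450 − 4Q = 0, hence Q = 225/2.
Back-substituting: q_E = (162 − 225/2) = 99/2, q_K = (160 − 225/2) = 95/2, q_Z = (128 − 225/2) = 31/2.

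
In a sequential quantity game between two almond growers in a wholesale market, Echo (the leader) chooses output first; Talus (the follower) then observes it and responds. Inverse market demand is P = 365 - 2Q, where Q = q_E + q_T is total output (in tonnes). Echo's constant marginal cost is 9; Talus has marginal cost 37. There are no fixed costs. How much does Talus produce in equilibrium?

34

The follower Talus best-responds to any q_E: π_T = (365 - 2Q)q_T - 37q_T.
Setting the follower's marginal profit to zero, 328 - 2q_E - 4q_T = 0, i.e. q_T = (328 - 2q_E)/4.
The leader anticipates this reaction. Substituting into P = 365 - 2Q gives P = 201 - q_E, so π_E = (201 - q_E)q_E - 9q_E.
The leader's first-order condition 192 - 2q_E = 0 yields q_E = 96.
Then q_T = (328 - 2·96)/4 = 34.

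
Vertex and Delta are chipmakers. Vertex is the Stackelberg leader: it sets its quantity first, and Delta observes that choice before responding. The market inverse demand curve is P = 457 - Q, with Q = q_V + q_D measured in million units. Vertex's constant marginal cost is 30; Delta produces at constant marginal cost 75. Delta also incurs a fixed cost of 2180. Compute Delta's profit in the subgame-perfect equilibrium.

The follower Delta best-responds to any q_V: π_D = (457 - Q)q_D - 75q_D.
Setting the follower's marginal profit to zero, 382 - q_V - 2q_D = 0, i.e. q_D = (382 - q_V)/2.
Vertex substitutes q_D(q_V) into its own profit: π_V = q_V(457 - q_V - (382 - q_V)/2) - 30q_V = (266 - (1/2)q_V)q_V - 30q_V.
Leader FOC: 236 - q_V = 0, so q_V = 236.
Then q_D = (382 - 236)/2 = 73.
Price P = 457 - 309 = 148.
Delta's profit: (148 - 75)·73 - 2180 = 3149.

3149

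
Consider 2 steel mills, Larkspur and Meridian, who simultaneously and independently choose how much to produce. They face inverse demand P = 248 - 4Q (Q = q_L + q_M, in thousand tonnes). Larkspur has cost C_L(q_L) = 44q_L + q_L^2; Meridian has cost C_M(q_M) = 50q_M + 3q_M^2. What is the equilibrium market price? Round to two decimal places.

Larkspur's profit: π_L = (248 - 4Q)q_L - (44q_L + q_L²). Setting ∂π_L/∂q_L = 0: 204 - 10q_L - 4(q_M) = 0.
Meridian's profit: π_M = (248 - 4Q)q_M - (50q_M + 3q_M²). Setting ∂π_M/∂q_M = 0: 198 - 14q_M - 4(q_L) = 0.
So q_L = (204 - 4q_M)/10 and q_M = (198 - 4q_L)/14.
Solving the pair: q_L = 516/31, q_M = 291/31.
Total output Q = 807/31, so price P = 248 - 4·(807/31) = 143.8710.

143.87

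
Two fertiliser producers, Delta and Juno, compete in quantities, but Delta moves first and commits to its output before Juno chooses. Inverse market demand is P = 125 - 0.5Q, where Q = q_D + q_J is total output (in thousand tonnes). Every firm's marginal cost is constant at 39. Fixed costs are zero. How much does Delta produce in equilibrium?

86

The follower Juno best-responds to any q_D: π_J = (125 - 0.5Q)q_J - 39q_J.
Setting the follower's marginal profit to zero, 86 - (1/2)q_D - q_J = 0, i.e. q_J = (86 - (1/2)q_D).
Delta substitutes q_J(q_D) into its own profit: π_D = q_D(125 - (1/2)q_D - (86 - (1/2)q_D)/2) - 39q_D = (82 - (1/4)q_D)q_D - 39q_D.
The leader's first-order condition 43 - (1/2)q_D = 0 yields q_D = 86.
Then q_J = (86 - (1/2)·86) = 43.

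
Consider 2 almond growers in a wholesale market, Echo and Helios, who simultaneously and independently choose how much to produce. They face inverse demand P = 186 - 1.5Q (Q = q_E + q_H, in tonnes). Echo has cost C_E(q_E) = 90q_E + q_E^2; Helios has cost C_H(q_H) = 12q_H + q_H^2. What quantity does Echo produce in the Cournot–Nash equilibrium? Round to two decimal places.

9.63

Echo's profit: π_E = (186 - 1.5Q)q_E - (90q_E + q_E²). Setting ∂π_E/∂q_E = 0: 96 - 5q_E - (3/2)(q_H) = 0.
Helios's first-order condition: 174 - 5q_H - (3/2)(q_E) = 0.
Best responses: q_E = (96 - (3/2)q_H)/5, q_H = (174 - (3/2)q_E)/5.
Solving the pair: q_E = 876/91, q_H = 31.9121.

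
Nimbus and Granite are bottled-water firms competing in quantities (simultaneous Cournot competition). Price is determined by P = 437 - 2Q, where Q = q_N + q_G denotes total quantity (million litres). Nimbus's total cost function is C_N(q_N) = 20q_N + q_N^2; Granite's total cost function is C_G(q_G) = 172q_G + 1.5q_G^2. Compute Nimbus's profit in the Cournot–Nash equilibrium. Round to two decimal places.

Nimbus's profit: π_N = (437 - 2Q)q_N - (20q_N + q_N²). Setting ∂π_N/∂q_N = 0: 417 - 6q_N - 2(q_G) = 0.
Granite's first-order condition: 265 - 7q_G - 2(q_N) = 0.
Rearranging gives the reaction functions q_N = (417 - 2q_G)/6 and q_G = (265 - 2q_N)/7.
Solving the pair: q_N = 62.8684, q_G = 378/19.
Price P = 437 - 2·82.7632 = 271.4737.
Nimbus's profit: 271.4737·62.8684 - 20·62.8684 - 62.8684² = 11857.3151.

11857.32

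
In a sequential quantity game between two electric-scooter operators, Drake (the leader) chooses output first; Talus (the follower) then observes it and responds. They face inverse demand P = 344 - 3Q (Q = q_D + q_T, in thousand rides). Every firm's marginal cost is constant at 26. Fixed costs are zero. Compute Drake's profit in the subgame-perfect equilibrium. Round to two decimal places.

4213.50

The follower Talus best-responds to any q_D: π_T = (344 - 3Q)q_T - 26q_T.
∂π_T/∂q_T = 318 - 3q_D - 6q_T = 0 gives the reaction function q_T = (318 - 3q_D)/6.
The leader anticipates this reaction. Substituting into P = 344 - 3Q gives P = 185 - (3/2)q_D, so π_D = (185 - (3/2)q_D)q_D - 26q_D.
The leader's first-order condition 159 - 3q_D = 0 yields q_D = 53.
Then q_T = (318 - 3·53)/6 = 53/2.
Price P = 344 - 3·(159/2) = 211/2.
Drake's profit: (211/2 - 26)·53 = 4213.5000.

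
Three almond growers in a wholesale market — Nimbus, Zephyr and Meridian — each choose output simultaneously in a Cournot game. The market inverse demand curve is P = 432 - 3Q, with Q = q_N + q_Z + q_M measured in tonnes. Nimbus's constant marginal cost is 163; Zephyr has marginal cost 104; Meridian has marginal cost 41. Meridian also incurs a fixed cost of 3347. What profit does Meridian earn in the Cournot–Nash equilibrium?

Nimbus's profit: π_N = (432 - 3Q)q_N - (163q_N). Setting ∂π_N/∂q_N = 0: 269 - 6q_N - 3(q_Z + q_M) = 0.
Zephyr's first-order condition: 328 - 6q_Z - 3(q_N + q_M) = 0.
Meridian's first-order condition: 391 - 6q_M - 3(q_N + q_Z) = 0.
Summing all 3 equations gives 988 − 12Q = 0, hence Q = 247/3.
Back-substituting: q_N = (269 − 247)/3 = 22/3, q_Z = (328 − 247)/3 = 27, q_M = (391 − 247)/3 = 48.
Price P = 432 - 3·(247/3) = 185.
Meridian's profit: (185 - 41)·48 - 3347 = 3565.

3565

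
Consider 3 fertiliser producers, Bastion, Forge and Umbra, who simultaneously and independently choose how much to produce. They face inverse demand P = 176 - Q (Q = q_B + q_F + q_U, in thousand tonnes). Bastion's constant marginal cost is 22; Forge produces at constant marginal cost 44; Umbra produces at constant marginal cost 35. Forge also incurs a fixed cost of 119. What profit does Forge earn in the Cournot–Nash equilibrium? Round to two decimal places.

Bastion's profit: π_B = (176 - Q)q_B - (22q_B). Setting ∂π_B/∂q_B = 0: 154 - 2q_B - (q_F + q_U) = 0.
Forge's profit: π_F = (176 - Q)q_F - (44q_F). Setting ∂π_F/∂q_F = 0: 132 - 2q_F - (q_B + q_U) = 0.
Umbra's profit: π_U = (176 - Q)q_U - (35q_U). Setting ∂π_U/∂q_U = 0: 141 - 2q_U - (q_B + q_F) = 0.
Adding the 3 conditions: 427 − 2Q − 2Q = 0, i.e. Q = 427/4.
Back-substituting: q_B = (154 − 427/4) = 189/4, q_F = (132 − 427/4) = 101/4, q_U = (141 − 427/4) = 137/4.
Price P = 176 - 427/4 = 277/4.
Forge's profit: (277/4 - 44)·(101/4) - 119 = 518.5625.

518.56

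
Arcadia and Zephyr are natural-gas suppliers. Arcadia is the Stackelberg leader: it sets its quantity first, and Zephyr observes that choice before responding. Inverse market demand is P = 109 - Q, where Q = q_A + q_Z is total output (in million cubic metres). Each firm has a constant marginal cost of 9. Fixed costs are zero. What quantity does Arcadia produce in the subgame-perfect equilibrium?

The follower Zephyr best-responds to any q_A: π_Z = (109 - Q)q_Z - 9q_Z.
Follower FOC: 100 - q_A - 2q_Z = 0, so q_Z(q_A) = (100 - q_A)/2.
Arcadia substitutes q_Z(q_A) into its own profit: π_A = q_A(109 - q_A - (100 - q_A)/2) - 9q_A = (59 - (1/2)q_A)q_A - 9q_A.
Maximising: ∂π_A/∂q_A = 50 - q_A = 0, giving q_A = 50.
Then q_Z = (100 - 50)/2 = 25.

50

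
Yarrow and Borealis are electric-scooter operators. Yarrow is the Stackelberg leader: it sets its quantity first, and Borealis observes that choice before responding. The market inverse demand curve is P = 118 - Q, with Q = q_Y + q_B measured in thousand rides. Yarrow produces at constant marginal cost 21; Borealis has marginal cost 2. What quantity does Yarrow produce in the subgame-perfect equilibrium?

Solve by backward induction. Given q_Y, the follower Borealis maximises π_B = (118 - q_Y - q_B)q_B - 2q_B.
Follower FOC: 116 - q_Y - 2q_B = 0, so q_B(q_Y) = (116 - q_Y)/2.
Yarrow substitutes q_B(q_Y) into its own profit: π_Y = q_Y(118 - q_Y - (116 - q_Y)/2) - 21q_Y = (60 - (1/2)q_Y)q_Y - 21q_Y.
The leader's first-order condition 39 - q_Y = 0 yields q_Y = 39.
Then q_B = (116 - 39)/2 = 77/2.

39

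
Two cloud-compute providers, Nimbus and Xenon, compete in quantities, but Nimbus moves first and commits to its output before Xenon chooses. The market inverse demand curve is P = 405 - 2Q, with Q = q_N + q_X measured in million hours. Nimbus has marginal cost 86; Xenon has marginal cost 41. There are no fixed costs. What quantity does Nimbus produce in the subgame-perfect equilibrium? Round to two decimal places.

68.50

The follower Xenon best-responds to any q_N: π_X = (405 - 2Q)q_X - 41q_X.
∂π_X/∂q_X = 364 - 2q_N - 4q_X = 0 gives the reaction function q_X = (364 - 2q_N)/4.
The leader anticipates this reaction. Substituting into P = 405 - 2Q gives P = 223 - q_N, so π_N = (223 - q_N)q_N - 86q_N.
Leader FOC: 137 - 2q_N = 0, so q_N = 137/2.
Then q_X = (364 - 2·(137/2))/4 = 227/4.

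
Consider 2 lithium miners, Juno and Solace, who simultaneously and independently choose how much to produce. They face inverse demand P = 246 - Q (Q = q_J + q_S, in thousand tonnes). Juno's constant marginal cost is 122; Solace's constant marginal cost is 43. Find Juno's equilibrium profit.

Juno's profit: π_J = (246 - Q)q_J - (122q_J). Setting ∂π_J/∂q_J = 0: 124 - 2q_J - (q_S) = 0.
Solace's first-order condition: 203 - 2q_S - (q_J) = 0.
Best responses: q_J = (124 - q_S)/2, q_S = (203 - q_J)/2.
Solving the pair: q_J = 15, q_S = 94.
Price P = 246 - 109 = 137.
Juno's profit: (137 - 122)·15 = 225.

225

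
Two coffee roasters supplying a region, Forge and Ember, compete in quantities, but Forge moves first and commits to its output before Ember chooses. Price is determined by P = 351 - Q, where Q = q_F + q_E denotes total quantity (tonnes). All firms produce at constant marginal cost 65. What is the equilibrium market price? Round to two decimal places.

136.50

The follower Ember best-responds to any q_F: π_E = (351 - Q)q_E - 65q_E.
∂π_E/∂q_E = 286 - q_F - 2q_E = 0 gives the reaction function q_E = (286 - q_F)/2.
Forge substitutes q_E(q_F) into its own profit: π_F = q_F(351 - q_F - (286 - q_F)/2) - 65q_F = (208 - (1/2)q_F)q_F - 65q_F.
Leader FOC: 143 - q_F = 0, so q_F = 143.
Then q_E = (286 - 143)/2 = 143/2.
Total output Q = 429/2, so price P = 351 - 429/2 = 273/2.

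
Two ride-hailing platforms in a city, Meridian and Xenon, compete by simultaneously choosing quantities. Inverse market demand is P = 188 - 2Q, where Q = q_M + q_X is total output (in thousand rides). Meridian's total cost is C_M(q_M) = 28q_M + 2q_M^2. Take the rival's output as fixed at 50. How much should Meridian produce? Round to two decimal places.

With the rival's output fixed at 50, Meridian's profit is π_M = (188 - 2·50 - 2q_M)q_M - (28q_M + 2q_M²) = (88 - 2q_M)q_M - (28q_M + 2q_M²).
∂π_M/∂q_M = 60 - 8q_M = 0, so q_M = 15/2.

7.50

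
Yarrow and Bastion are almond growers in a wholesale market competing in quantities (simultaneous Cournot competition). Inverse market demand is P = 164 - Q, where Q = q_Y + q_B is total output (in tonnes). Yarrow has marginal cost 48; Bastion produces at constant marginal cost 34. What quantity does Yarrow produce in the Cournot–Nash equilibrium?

34

Yarrow's profit: π_Y = (164 - Q)q_Y - (48q_Y). Setting ∂π_Y/∂q_Y = 0: 116 - 2q_Y - (q_B) = 0.
Bastion's profit: π_B = (164 - Q)q_B - (34q_B). Setting ∂π_B/∂q_B = 0: 130 - 2q_B - (q_Y) = 0.
Rearranging gives the reaction functions q_Y = (116 - q_B)/2 and q_B = (130 - q_Y)/2.
Solving the pair: q_Y = 34, q_B = 48.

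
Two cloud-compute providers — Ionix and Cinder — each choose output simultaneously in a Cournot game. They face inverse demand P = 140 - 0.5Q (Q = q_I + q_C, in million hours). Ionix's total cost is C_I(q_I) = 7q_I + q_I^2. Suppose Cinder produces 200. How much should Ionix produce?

With the rival's output fixed at 200, Ionix's profit is π_I = (140 - (1/2)·200 - (1/2)q_I)q_I - (7q_I + q_I²) = (40 - (1/2)q_I)q_I - (7q_I + q_I²).
∂π_I/∂q_I = 33 - 3q_I = 0, so q_I = 11.

11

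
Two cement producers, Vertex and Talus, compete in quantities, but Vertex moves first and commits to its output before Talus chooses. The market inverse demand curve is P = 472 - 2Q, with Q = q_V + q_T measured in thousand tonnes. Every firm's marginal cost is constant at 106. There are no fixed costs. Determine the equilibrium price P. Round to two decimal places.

197.50

The follower Talus best-responds to any q_V: π_T = (472 - 2Q)q_T - 106q_T.
Setting the follower's marginal profit to zero, 366 - 2q_V - 4q_T = 0, i.e. q_T = (366 - 2q_V)/4.
Vertex substitutes q_T(q_V) into its own profit: π_V = q_V(472 - 2q_V - (366 - 2q_V)/2) - 106q_V = (289 - q_V)q_V - 106q_V.
Leader FOC: 183 - 2q_V = 0, so q_V = 183/2.
Then q_T = (366 - 2·(183/2))/4 = 183/4.
Total output Q = 549/4, so price P = 472 - 2·(549/4) = 395/2.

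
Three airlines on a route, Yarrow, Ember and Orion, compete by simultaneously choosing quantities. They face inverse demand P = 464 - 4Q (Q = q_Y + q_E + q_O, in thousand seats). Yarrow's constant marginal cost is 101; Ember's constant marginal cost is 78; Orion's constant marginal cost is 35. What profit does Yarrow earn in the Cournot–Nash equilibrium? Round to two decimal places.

1173.06

Yarrow's profit: π_Y = (464 - 4Q)q_Y - (101q_Y). Setting ∂π_Y/∂q_Y = 0: 363 - 8q_Y - 4(q_E + q_O) = 0.
Ember's profit: π_E = (464 - 4Q)q_E - (78q_E). Setting ∂π_E/∂q_E = 0: 386 - 8q_E - 4(q_Y + q_O) = 0.
Orion's profit: π_O = (464 - 4Q)q_O - (35q_O). Setting ∂π_O/∂q_O = 0: 429 - 8q_O - 4(q_Y + q_E) = 0.
Adding the 3 conditions: 1178 − 8Q − 8Q = 0, i.e. Q = 589/8.
Back-substituting: q_Y = (363 − 589/2)/4 = 137/8, q_E = (386 − 589/2)/4 = 183/8, q_O = (429 − 589/2)/4 = 269/8.
Price P = 464 - 4·(589/8) = 339/2.
Yarrow's profit: (339/2 - 101)·(137/8) = 1173.0625.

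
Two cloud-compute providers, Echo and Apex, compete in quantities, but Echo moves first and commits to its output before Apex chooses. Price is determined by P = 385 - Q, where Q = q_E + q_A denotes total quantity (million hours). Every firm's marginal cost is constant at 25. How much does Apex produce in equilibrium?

90

The follower Apex best-responds to any q_E: π_A = (385 - Q)q_A - 25q_A.
Follower FOC: 360 - q_E - 2q_A = 0, so q_A(q_E) = (360 - q_E)/2.
Echo substitutes q_A(q_E) into its own profit: π_E = q_E(385 - q_E - (360 - q_E)/2) - 25q_E = (205 - (1/2)q_E)q_E - 25q_E.
Leader FOC: 180 - q_E = 0, so q_E = 180.
Then q_A = (360 - 180)/2 = 90.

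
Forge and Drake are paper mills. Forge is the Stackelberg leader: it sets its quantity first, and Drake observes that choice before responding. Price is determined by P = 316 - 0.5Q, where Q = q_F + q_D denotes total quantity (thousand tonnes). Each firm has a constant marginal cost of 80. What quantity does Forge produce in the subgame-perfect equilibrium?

Solve by backward induction. Given q_F, the follower Drake maximises π_D = (316 - (1/2)q_F - (1/2)q_D)q_D - 80q_D.
∂π_D/∂q_D = 236 - (1/2)q_F - q_D = 0 gives the reaction function q_D = (236 - (1/2)q_F).
Forge substitutes q_D(q_F) into its own profit: π_F = q_F(316 - (1/2)q_F - (236 - (1/2)q_F)/2) - 80q_F = (198 - (1/4)q_F)q_F - 80q_F.
Maximising: ∂π_F/∂q_F = 118 - (1/2)q_F = 0, giving q_F = 236.
Then q_D = (236 - (1/2)·236) = 118.

236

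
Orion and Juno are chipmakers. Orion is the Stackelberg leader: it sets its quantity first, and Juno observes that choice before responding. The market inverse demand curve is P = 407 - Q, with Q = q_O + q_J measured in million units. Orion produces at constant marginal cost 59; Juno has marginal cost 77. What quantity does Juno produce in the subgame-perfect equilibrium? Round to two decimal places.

The follower Juno best-responds to any q_O: π_J = (407 - Q)q_J - 77q_J.
Setting the follower's marginal profit to zero, 330 - q_O - 2q_J = 0, i.e. q_J = (330 - q_O)/2.
The leader anticipates this reaction. Substituting into P = 407 - Q gives P = 242 - (1/2)q_O, so π_O = (242 - (1/2)q_O)q_O - 59q_O.
Leader FOC: 183 - q_O = 0, so q_O = 183.
Then q_J = (330 - 183)/2 = 147/2.

73.50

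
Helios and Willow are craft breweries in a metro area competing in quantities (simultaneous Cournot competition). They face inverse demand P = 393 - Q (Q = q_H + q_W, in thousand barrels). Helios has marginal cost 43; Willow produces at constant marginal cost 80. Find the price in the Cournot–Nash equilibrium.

172

Helios's profit: π_H = (393 - Q)q_H - (43q_H). Setting ∂π_H/∂q_H = 0: 350 - 2q_H - (q_W) = 0.
Willow's profit: π_W = (393 - Q)q_W - (80q_W). Setting ∂π_W/∂q_W = 0: 313 - 2q_W - (q_H) = 0.
Rearranging gives the reaction functions q_H = (350 - q_W)/2 and q_W = (313 - q_H)/2.
Solving the pair: q_H = 129, q_W = 92.
Total output Q = 221, so price P = 393 - 221 = 172.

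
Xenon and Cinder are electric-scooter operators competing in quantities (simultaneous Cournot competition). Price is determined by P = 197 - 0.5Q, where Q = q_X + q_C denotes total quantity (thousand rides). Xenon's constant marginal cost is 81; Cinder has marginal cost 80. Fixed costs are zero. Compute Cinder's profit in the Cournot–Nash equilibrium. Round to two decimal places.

3094.22

Xenon's profit: π_X = (197 - 0.5Q)q_X - (81q_X). Setting ∂π_X/∂q_X = 0: 116 - q_X - (1/2)(q_C) = 0.
Cinder's profit: π_C = (197 - 0.5Q)q_C - (80q_C). Setting ∂π_C/∂q_C = 0: 117 - q_C - (1/2)(q_X) = 0.
So q_X = (116 - (1/2)q_C) and q_C = (117 - (1/2)q_X).
Solving the pair: q_X = 230/3, q_C = 236/3.
Price P = 197 - (1/2)·(466/3) = 358/3.
Cinder's profit: (358/3 - 80)·(236/3) = 3094.2222.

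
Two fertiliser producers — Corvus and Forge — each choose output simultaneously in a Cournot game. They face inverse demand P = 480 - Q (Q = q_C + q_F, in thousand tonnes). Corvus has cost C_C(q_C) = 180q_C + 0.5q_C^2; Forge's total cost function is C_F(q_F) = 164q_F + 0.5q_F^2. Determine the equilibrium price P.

326

Corvus's profit: π_C = (480 - Q)q_C - (180q_C + (1/2)q_C²). Setting ∂π_C/∂q_C = 0: 300 - 3q_C - (q_F) = 0.
Forge's first-order condition: 316 - 3q_F - (q_C) = 0.
So q_C = (300 - q_F)/3 and q_F = (316 - q_C)/3.
Substituting one into the other gives q_C = 73 and q_F = 81.
Total output Q = 154, so price P = 480 - 154 = 326.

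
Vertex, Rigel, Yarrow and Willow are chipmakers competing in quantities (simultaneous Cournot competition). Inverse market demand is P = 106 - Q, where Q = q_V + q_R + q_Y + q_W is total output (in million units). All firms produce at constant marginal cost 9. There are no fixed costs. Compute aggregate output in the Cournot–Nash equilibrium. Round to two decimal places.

Each firm earns π_i = (106 - Q)q_i - 9q_i.
Setting ∂π_i/∂q_i = 0 with rivals' quantities fixed: 97 - 2q_i - Σ_{j≠i} q_j = 0.
With identical firms every q_j equals q_i, so Σ_{j≠i} q_j = 3q_i and 97 = 5q_i, giving q_i = 97/5.
Total output Q = 97/5 + 97/5 + 97/5 + 97/5 = 388/5.

77.60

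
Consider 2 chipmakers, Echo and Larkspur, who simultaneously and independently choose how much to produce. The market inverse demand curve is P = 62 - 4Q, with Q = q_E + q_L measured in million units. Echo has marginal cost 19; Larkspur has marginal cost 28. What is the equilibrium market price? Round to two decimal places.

36.33

Echo's profit: π_E = (62 - 4Q)q_E - (19q_E). Setting ∂π_E/∂q_E = 0: 43 - 8q_E - 4(q_L) = 0.
Larkspur's first-order condition: 34 - 8q_L - 4(q_E) = 0.
So q_E = (43 - 4q_L)/8 and q_L = (34 - 4q_E)/8.
Substituting one into the other gives q_E = 13/3 and q_L = 25/12.
Total output Q = 77/12, so price P = 62 - 4·(77/12) = 109/3.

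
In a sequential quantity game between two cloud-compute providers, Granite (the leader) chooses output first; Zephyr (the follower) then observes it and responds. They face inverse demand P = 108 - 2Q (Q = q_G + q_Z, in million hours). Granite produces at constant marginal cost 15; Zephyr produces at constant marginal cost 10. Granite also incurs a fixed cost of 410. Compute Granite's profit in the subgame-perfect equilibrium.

Solve by backward induction. Given q_G, the follower Zephyr maximises π_Z = (108 - 2q_G - 2q_Z)q_Z - 10q_Z.
Setting the follower's marginal profit to zero, 98 - 2q_G - 4q_Z = 0, i.e. q_Z = (98 - 2q_G)/4.
The leader anticipates this reaction. Substituting into P = 108 - 2Q gives P = 59 - q_G, so π_G = (59 - q_G)q_G - 15q_G.
Maximising: ∂π_G/∂q_G = 44 - 2q_G = 0, giving q_G = 22.
Then q_Z = (98 - 2·22)/4 = 27/2.
Price P = 108 - 2·(71/2) = 37.
Granite's profit: (37 - 15)·22 - 410 = 74.

74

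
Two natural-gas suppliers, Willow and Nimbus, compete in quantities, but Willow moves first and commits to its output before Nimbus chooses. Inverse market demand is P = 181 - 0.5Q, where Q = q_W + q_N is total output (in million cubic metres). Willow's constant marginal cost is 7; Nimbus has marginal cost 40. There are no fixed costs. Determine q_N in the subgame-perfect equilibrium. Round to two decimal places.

The follower Nimbus best-responds to any q_W: π_N = (181 - 0.5Q)q_N - 40q_N.
Setting the follower's marginal profit to zero, 141 - (1/2)q_W - q_N = 0, i.e. q_N = (141 - (1/2)q_W).
Willow substitutes q_N(q_W) into its own profit: π_W = q_W(181 - (1/2)q_W - (141 - (1/2)q_W)/2) - 7q_W = (221/2 - (1/4)q_W)q_W - 7q_W.
Leader FOC: 207/2 - (1/2)q_W = 0, so q_W = 207.
Then q_N = (141 - (1/2)·207) = 75/2.

37.50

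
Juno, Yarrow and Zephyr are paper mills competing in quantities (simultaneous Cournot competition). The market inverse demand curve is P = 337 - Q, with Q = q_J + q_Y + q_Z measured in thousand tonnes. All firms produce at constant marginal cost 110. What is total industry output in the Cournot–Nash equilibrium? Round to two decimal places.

170.25

Each firm earns π_i = (337 - Q)q_i - 110q_i.
First-order condition (treating rivals' output as given): 227 - 2q_i - Σ_{j≠i} q_j = 0.
With identical firms every q_j equals q_i, so Σ_{j≠i} q_j = 2q_i and 227 = 4q_i, giving q_i = 227/4.
Total output Q = 227/4 + 227/4 + 227/4 = 681/4.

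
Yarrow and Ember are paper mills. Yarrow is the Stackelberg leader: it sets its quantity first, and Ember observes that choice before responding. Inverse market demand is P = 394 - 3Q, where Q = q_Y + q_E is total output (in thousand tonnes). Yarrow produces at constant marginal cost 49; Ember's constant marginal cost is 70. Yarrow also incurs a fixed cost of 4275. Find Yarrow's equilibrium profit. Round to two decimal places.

1306.50

Solve by backward induction. Given q_Y, the follower Ember maximises π_E = (394 - 3q_Y - 3q_E)q_E - 70q_E.
Follower FOC: 324 - 3q_Y - 6q_E = 0, so q_E(q_Y) = (324 - 3q_Y)/6.
Yarrow substitutes q_E(q_Y) into its own profit: π_Y = q_Y(394 - 3q_Y - (324 - 3q_Y)/2) - 49q_Y = (232 - (3/2)q_Y)q_Y - 49q_Y.
Maximising: ∂π_Y/∂q_Y = 183 - 3q_Y = 0, giving q_Y = 61.
Then q_E = (324 - 3·61)/6 = 47/2.
Price P = 394 - 3·(169/2) = 281/2.
Yarrow's profit: (281/2 - 49)·61 - 4275 = 1306.5000.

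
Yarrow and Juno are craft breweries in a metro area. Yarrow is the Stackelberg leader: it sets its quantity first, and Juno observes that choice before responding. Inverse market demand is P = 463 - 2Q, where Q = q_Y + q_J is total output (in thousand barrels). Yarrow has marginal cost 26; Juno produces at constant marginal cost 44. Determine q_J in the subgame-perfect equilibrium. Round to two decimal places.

47.88

The follower Juno best-responds to any q_Y: π_J = (463 - 2Q)q_J - 44q_J.
Setting the follower's marginal profit to zero, 419 - 2q_Y - 4q_J = 0, i.e. q_J = (419 - 2q_Y)/4.
Yarrow substitutes q_J(q_Y) into its own profit: π_Y = q_Y(463 - 2q_Y - (419 - 2q_Y)/2) - 26q_Y = (507/2 - q_Y)q_Y - 26q_Y.
Leader FOC: 455/2 - 2q_Y = 0, so q_Y = 455/4.
Then q_J = (419 - 2·(455/4))/4 = 383/8.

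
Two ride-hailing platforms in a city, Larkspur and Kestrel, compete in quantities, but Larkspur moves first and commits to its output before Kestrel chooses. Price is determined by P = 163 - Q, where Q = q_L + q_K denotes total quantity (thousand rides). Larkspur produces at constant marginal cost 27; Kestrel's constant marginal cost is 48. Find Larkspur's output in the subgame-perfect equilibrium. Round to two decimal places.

Solve by backward induction. Given q_L, the follower Kestrel maximises π_K = (163 - q_L - q_K)q_K - 48q_K.
∂π_K/∂q_K = 115 - q_L - 2q_K = 0 gives the reaction function q_K = (115 - q_L)/2.
The leader anticipates this reaction. Substituting into P = 163 - Q gives P = 211/2 - (1/2)q_L, so π_L = (211/2 - (1/2)q_L)q_L - 27q_L.
Maximising: ∂π_L/∂q_L = 157/2 - q_L = 0, giving q_L = 157/2.
Then q_K = (115 - 157/2)/2 = 73/4.

78.50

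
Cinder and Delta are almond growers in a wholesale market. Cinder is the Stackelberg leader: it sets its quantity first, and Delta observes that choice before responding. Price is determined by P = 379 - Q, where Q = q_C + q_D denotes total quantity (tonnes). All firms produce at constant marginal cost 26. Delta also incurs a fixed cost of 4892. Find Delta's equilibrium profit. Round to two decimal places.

The follower Delta best-responds to any q_C: π_D = (379 - Q)q_D - 26q_D.
Setting the follower's marginal profit to zero, 353 - q_C - 2q_D = 0, i.e. q_D = (353 - q_C)/2.
Cinder substitutes q_D(q_C) into its own profit: π_C = q_C(379 - q_C - (353 - q_C)/2) - 26q_C = (405/2 - (1/2)q_C)q_C - 26q_C.
The leader's first-order condition 353/2 - q_C = 0 yields q_C = 353/2.
Then q_D = (353 - 353/2)/2 = 353/4.
Price P = 379 - 1059/4 = 457/4.
Delta's profit: (457/4 - 26)·(353/4) - 4892 = 2896.0625.

2896.06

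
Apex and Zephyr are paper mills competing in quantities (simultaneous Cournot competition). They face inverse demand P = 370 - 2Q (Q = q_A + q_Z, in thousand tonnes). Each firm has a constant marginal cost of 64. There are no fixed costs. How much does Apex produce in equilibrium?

51

Each firm earns π_i = (370 - 2Q)q_i - 64q_i.
Setting ∂π_i/∂q_i = 0 with rivals' quantities fixed: 306 - 4q_i - 2q_j = 0.
By symmetry each firm produces the same amount; substituting q_j = q_i yields q_i = 306/6 = 51.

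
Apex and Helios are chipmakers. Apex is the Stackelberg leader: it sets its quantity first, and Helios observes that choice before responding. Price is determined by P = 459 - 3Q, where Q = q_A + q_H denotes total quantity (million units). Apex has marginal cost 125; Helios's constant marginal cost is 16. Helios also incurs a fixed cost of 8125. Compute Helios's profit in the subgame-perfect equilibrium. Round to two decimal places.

977.52

The follower Helios best-responds to any q_A: π_H = (459 - 3Q)q_H - 16q_H.
∂π_H/∂q_H = 443 - 3q_A - 6q_H = 0 gives the reaction function q_H = (443 - 3q_A)/6.
Apex substitutes q_H(q_A) into its own profit: π_A = q_A(459 - 3q_A - (443 - 3q_A)/2) - 125q_A = (475/2 - (3/2)q_A)q_A - 125q_A.
The leader's first-order condition 225/2 - 3q_A = 0 yields q_A = 75/2.
Then q_H = (443 - 3·(75/2))/6 = 661/12.
Price P = 459 - 3·(1111/12) = 725/4.
Helios's profit: (725/4 - 16)·(661/12) - 8125 = 977.5208.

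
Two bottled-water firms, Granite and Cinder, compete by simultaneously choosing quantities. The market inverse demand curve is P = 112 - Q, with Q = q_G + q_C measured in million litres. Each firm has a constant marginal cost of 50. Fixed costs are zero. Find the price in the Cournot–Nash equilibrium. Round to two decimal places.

70.67

Each firm earns π_i = (112 - Q)q_i - 50q_i.
First-order condition (treating rivals' output as given): 62 - 2q_i - q_j = 0.
By symmetry each firm produces the same amount; substituting q_j = q_i yields q_i = 62/3.
Total output Q = 124/3, so price P = 112 - 124/3 = 212/3.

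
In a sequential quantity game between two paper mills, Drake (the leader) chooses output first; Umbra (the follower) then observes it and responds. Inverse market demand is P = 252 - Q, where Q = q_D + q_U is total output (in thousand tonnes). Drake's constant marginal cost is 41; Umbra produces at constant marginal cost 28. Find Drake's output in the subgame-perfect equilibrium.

The follower Umbra best-responds to any q_D: π_U = (252 - Q)q_U - 28q_U.
Setting the follower's marginal profit to zero, 224 - q_D - 2q_U = 0, i.e. q_U = (224 - q_D)/2.
The leader anticipates this reaction. Substituting into P = 252 - Q gives P = 140 - (1/2)q_D, so π_D = (140 - (1/2)q_D)q_D - 41q_D.
Leader FOC: 99 - q_D = 0, so q_D = 99.
Then q_U = (224 - 99)/2 = 125/2.

99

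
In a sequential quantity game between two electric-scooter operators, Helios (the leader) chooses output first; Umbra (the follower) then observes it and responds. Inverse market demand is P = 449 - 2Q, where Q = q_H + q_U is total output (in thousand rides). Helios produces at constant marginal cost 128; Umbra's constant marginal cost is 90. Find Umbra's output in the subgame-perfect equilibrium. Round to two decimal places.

54.38

The follower Umbra best-responds to any q_H: π_U = (449 - 2Q)q_U - 90q_U.
Setting the follower's marginal profit to zero, 359 - 2q_H - 4q_U = 0, i.e. q_U = (359 - 2q_H)/4.
The leader anticipates this reaction. Substituting into P = 449 - 2Q gives P = 539/2 - q_H, so π_H = (539/2 - q_H)q_H - 128q_H.
The leader's first-order condition 283/2 - 2q_H = 0 yields q_H = 283/4.
Then q_U = (359 - 2·(283/4))/4 = 435/8.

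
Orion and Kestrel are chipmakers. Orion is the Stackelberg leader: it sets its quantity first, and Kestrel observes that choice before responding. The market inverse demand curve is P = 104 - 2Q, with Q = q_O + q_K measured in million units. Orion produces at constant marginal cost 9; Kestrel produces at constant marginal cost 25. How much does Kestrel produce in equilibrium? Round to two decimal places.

The follower Kestrel best-responds to any q_O: π_K = (104 - 2Q)q_K - 25q_K.
∂π_K/∂q_K = 79 - 2q_O - 4q_K = 0 gives the reaction function q_K = (79 - 2q_O)/4.
Orion substitutes q_K(q_O) into its own profit: π_O = q_O(104 - 2q_O - (79 - 2q_O)/2) - 9q_O = (129/2 - q_O)q_O - 9q_O.
The leader's first-order condition 111/2 - 2q_O = 0 yields q_O = 111/4.
Then q_K = (79 - 2·(111/4))/4 = 47/8.

5.88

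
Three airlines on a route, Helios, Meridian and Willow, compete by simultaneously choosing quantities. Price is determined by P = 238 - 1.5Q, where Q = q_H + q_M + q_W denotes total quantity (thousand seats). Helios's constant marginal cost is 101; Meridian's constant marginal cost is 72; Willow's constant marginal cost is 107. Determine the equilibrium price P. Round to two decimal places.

129.50

Helios's profit: π_H = (238 - 1.5Q)q_H - (101q_H). Setting ∂π_H/∂q_H = 0: 137 - 3q_H - (3/2)(q_M + q_W) = 0.
Meridian's profit: π_M = (238 - 1.5Q)q_M - (72q_M). Setting ∂π_M/∂q_M = 0: 166 - 3q_M - (3/2)(q_H + q_W) = 0.
Willow's profit: π_W = (238 - 1.5Q)q_W - (107q_W). Setting ∂π_W/∂q_W = 0: 131 - 3q_W - (3/2)(q_H + q_M) = 0.
Adding the 3 conditions: 434 − 3Q − 3Q = 0, i.e. Q = 217/3.
Back-substituting: q_H = (137 − 217/2)/(3/2) = 19, q_M = (166 − 217/2)/(3/2) = 115/3, q_W = (131 − 217/2)/(3/2) = 15.
Total output Q = 217/3, so price P = 238 - (3/2)·(217/3) = 259/2.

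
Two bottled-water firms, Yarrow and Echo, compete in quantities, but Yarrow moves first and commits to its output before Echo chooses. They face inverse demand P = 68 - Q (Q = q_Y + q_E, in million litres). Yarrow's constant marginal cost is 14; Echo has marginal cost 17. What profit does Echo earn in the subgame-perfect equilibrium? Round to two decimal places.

Solve by backward induction. Given q_Y, the follower Echo maximises π_E = (68 - q_Y - q_E)q_E - 17q_E.
∂π_E/∂q_E = 51 - q_Y - 2q_E = 0 gives the reaction function q_E = (51 - q_Y)/2.
The leader anticipates this reaction. Substituting into P = 68 - Q gives P = 85/2 - (1/2)q_Y, so π_Y = (85/2 - (1/2)q_Y)q_Y - 14q_Y.
The leader's first-order condition 57/2 - q_Y = 0 yields q_Y = 57/2.
Then q_E = (51 - 57/2)/2 = 45/4.
Price P = 68 - 159/4 = 113/4.
Echo's profit: (113/4 - 17)·(45/4) = 126.5625.

126.56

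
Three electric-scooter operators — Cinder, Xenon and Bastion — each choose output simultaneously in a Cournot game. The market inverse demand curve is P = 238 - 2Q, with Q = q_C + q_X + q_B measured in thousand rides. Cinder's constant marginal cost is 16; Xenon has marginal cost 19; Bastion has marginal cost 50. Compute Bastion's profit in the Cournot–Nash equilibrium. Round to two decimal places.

472.78

Cinder's profit: π_C = (238 - 2Q)q_C - (16q_C). Setting ∂π_C/∂q_C = 0: 222 - 4q_C - 2(q_X + q_B) = 0.
Xenon's profit: π_X = (238 - 2Q)q_X - (19q_X). Setting ∂π_X/∂q_X = 0: 219 - 4q_X - 2(q_C + q_B) = 0.
Bastion's profit: π_B = (238 - 2Q)q_B - (50q_B). Setting ∂π_B/∂q_B = 0: 188 - 4q_B - 2(q_C + q_X) = 0.
Summing all 3 equations gives 629 − 8Q = 0, hence Q = 629/8.
Back-substituting: q_C = (222 − 629/4)/2 = 259/8, q_X = (219 − 629/4)/2 = 247/8, q_B = (188 − 629/4)/2 = 123/8.
Price P = 238 - 2·(629/8) = 323/4.
Bastion's profit: (323/4 - 50)·(123/8) = 472.7813.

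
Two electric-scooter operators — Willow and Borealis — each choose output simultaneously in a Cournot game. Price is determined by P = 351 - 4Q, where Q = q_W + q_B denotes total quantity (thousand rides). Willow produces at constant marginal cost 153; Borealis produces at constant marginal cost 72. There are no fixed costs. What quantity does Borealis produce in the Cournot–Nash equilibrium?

Willow's profit: π_W = (351 - 4Q)q_W - (153q_W). Setting ∂π_W/∂q_W = 0: 198 - 8q_W - 4(q_B) = 0.
Borealis's first-order condition: 279 - 8q_B - 4(q_W) = 0.
Rearranging gives the reaction functions q_W = (198 - 4q_B)/8 and q_B = (279 - 4q_W)/8.
Substituting one into the other gives q_W = 39/4 and q_B = 30.

30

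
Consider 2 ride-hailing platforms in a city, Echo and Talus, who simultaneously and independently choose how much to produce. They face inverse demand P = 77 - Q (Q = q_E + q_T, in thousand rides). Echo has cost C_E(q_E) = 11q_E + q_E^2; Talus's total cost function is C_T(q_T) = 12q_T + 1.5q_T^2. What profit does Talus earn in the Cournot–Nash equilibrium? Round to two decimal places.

Echo's profit: π_E = (77 - Q)q_E - (11q_E + q_E²). Setting ∂π_E/∂q_E = 0: 66 - 4q_E - (q_T) = 0.
Talus's first-order condition: 65 - 5q_T - (q_E) = 0.
So q_E = (66 - q_T)/4 and q_T = (65 - q_E)/5.
Solving the pair: q_E = 265/19, q_T = 194/19.
Price P = 77 - 459/19 = 1004/19.
Talus's profit: (1004/19)·(194/19) - 12·(194/19) - (3/2)(194/19)² = 260.6371.

260.64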